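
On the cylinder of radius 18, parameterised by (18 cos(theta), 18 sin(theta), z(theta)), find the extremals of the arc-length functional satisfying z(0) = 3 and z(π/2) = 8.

Parameterise the cylinder of radius R = 18 as
    r(θ) = (18 cos θ, 18 sin θ, z(θ)).
The arc-length element is
    ds = sqrt(324 + (dz/dθ)^2) dθ,
so the Lagrangian is L = sqrt(324 + z'^2).
L depends on z' only, not on z or θ, so ∂L/∂z = 0 and
    ∂L/∂z' = z' / sqrt(324 + z'^2).
The Euler-Lagrange equation gives
    d/dθ( z' / sqrt(324 + z'^2) ) = 0,
so z' is constant. Integrating once:
    z(θ) = a θ + b,
a helix on the cylinder (a straight line when the cylinder is unrolled). The constants a, b are determined by the endpoint conditions.
With endpoint conditions z(0) = 3 and z(π/2) = 8: from z(0) = b we get b = 3, and a·π/2 + 3 = 8 gives a = 10/π, so
    z(θ) = (10/π) θ + 3.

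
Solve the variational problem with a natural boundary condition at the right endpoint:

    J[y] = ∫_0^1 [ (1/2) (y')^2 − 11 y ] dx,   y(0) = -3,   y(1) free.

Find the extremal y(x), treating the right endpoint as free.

The Lagrangian L = (1/2) (y')^2 − 11 y gives
    ∂L/∂y = −11,   ∂L/∂y' = y'.
Euler-Lagrange: d/dx(y') − (−11) = 0, i.e. y'' + 11 = 0, so
    y(x) = −(11/2) x^2 + C1 x + C2.
Fixed left endpoint y(0) = -3 ⇒ C2 = -3.
The right endpoint x = 1 is free, so the natural (transversality) condition is ∂L/∂y' |_{x=1} = 0, i.e. y'(1) = 0.
Compute y'(x) = −11 x + C1, so y'(1) = −11 + C1 = 0 ⇒ C1 = 11.
Therefore the extremal is
    y(x) = −(11/2) x^2 + 11 x − 3.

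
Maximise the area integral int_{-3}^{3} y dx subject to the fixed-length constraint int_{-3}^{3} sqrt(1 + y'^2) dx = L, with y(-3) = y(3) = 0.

Set up the augmented Lagrangian using a multiplier λ for the length constraint:
    F(y, y') = y − λ sqrt(1 + y'^2).
F has no explicit x dependence, so the Beltrami identity yields a first integral
    F − y' ∂F/∂y' = C.
Compute ∂F/∂y' = −λ y' / sqrt(1 + y'^2). Then
    y − λ sqrt(1 + y'^2) + λ y'^2 / sqrt(1 + y'^2) = C
    ⇒  y − λ / sqrt(1 + y'^2) = C.
Solving for y' and integrating gives
    (x − a)^2 + (y − b)^2 = λ^2,
a circular arc of radius λ. The constants a, b are determined by the endpoint conditions y(-3) = y(3) = 0, and λ is fixed implicitly by the length constraint
    ∫_{-3}^{3} sqrt(1 + y'^2) dx = L.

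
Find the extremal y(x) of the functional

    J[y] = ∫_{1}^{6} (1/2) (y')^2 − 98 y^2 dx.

The Lagrangian is L = (1/2) (y')^2 − 98 y^2.
Compute ∂L/∂y = -196y, ∂L/∂y' = y'.
The Euler-Lagrange equation d/dx(∂L/∂y') − ∂L/∂y = 0 reduces to
    y'' + 196 y = 0.
Its general solution is
    y(x) = A sin(14x) + B cos(14x),
with A, B fixed by the endpoint conditions.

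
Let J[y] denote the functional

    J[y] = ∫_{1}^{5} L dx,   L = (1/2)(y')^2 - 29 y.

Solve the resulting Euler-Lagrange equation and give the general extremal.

The Lagrangian is L = (1/2)(y')^2 - 29 y.
∂L/∂y = -29.
∂L/∂y' = y'.
The Euler-Lagrange equation d/dx(∂L/∂y') − ∂L/∂y = 0 becomes:
    y'' + 29 = 0
General solution: y(x) = -(29/2) x^2 + A x + B, where A and B are arbitrary constants fixed by the endpoint conditions.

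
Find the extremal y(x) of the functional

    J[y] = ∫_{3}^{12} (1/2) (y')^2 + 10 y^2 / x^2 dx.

The Lagrangian is L = (1/2) (y')^2 + 10 y^2 / x^2.
Compute ∂L/∂y = 20y/x^2, ∂L/∂y' = y'.
The Euler-Lagrange equation d/dx(∂L/∂y') − ∂L/∂y = 0 reduces to
    y'' − 20/x^2 · y = 0  (x > 0).
Its general solution is
    y(x) = A x^5 + B x^(-4),
with A, B fixed by the endpoint conditions.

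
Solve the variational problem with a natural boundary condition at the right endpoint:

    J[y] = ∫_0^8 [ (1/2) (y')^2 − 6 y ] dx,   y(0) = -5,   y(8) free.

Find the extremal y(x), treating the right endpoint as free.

The Lagrangian L = (1/2) (y')^2 − 6 y gives
    ∂L/∂y = −6,   ∂L/∂y' = y'.
Euler-Lagrange: d/dx(y') − (−6) = 0, i.e. y'' + 6 = 0, so
    y(x) = −(6/2) x^2 + C1 x + C2.
Fixed left endpoint y(0) = -5 ⇒ C2 = -5.
The right endpoint x = 8 is free, so the natural (transversality) condition is ∂L/∂y' |_{x=8} = 0, i.e. y'(8) = 0.
Compute y'(x) = −6 x + C1, so y'(8) = −48 + C1 = 0 ⇒ C1 = 48.
Therefore the extremal is
    y(x) = −3 x^2 + 48 x − 5.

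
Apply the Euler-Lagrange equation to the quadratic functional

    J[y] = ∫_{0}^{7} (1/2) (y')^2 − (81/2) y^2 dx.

The Lagrangian is L = (1/2) (y')^2 − (81/2) y^2.
Compute ∂L/∂y = -81y, ∂L/∂y' = y'.
The Euler-Lagrange equation d/dx(∂L/∂y') − ∂L/∂y = 0 reduces to
    y'' + 81 y = 0.
Its general solution is
    y(x) = A sin(9x) + B cos(9x),
with A, B fixed by the endpoint conditions.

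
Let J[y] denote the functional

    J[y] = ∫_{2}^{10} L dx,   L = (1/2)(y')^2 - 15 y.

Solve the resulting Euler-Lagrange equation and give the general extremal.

The Lagrangian is L = (1/2)(y')^2 - 15 y.
∂L/∂y = -15.
∂L/∂y' = y'.
The Euler-Lagrange equation d/dx(∂L/∂y') − ∂L/∂y = 0 becomes:
    y'' + 15 = 0
General solution: y(x) = -(15/2) x^2 + A x + B, where A and B are arbitrary constants fixed by the endpoint conditions.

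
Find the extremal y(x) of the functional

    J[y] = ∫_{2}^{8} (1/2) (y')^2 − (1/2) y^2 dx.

The Lagrangian is L = (1/2) (y')^2 − (1/2) y^2.
Compute ∂L/∂y = -y, ∂L/∂y' = y'.
The Euler-Lagrange equation d/dx(∂L/∂y') − ∂L/∂y = 0 reduces to
    y'' + y = 0.
Its general solution is
    y(x) = A sin(x) + B cos(x),
with A, B fixed by the endpoint conditions.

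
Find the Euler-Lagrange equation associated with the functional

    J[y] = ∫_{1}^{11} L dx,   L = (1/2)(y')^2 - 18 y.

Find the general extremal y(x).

The Lagrangian is L = (1/2)(y')^2 - 18 y.
∂L/∂y = -18.
∂L/∂y' = y'.
The Euler-Lagrange equation d/dx(∂L/∂y') − ∂L/∂y = 0 becomes:
    y'' + 18 = 0
General solution: y(x) = -9 x^2 + A x + B, where A and B are arbitrary constants fixed by the endpoint conditions.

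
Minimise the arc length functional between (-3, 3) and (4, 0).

Arc-length functional: J[y] = ∫ sqrt(1 + (y')^2) dx.
Lagrangian L = sqrt(1 + (y')^2) has no explicit y dependence, so ∂L/∂y = 0 and the Euler-Lagrange equation gives
    d/dx( y' / sqrt(1 + (y')^2) ) = 0  ⇒  y' / sqrt(1 + (y')^2) = const.
Hence y' is constant, so y(x) is affine.
Fitting the endpoints (-3, 3) and (4, 0):
    slope m = (0 − 3) / (4 − (-3)) = -3/7,
    intercept c = 3 − m·(-3) = 12/7.
Extremal: y(x) = (-3/7) x + 12/7.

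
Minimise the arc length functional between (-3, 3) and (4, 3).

Arc-length functional: J[y] = ∫ sqrt(1 + (y')^2) dx.
Lagrangian L = sqrt(1 + (y')^2) has no explicit y dependence, so ∂L/∂y = 0 and the Euler-Lagrange equation gives
    d/dx( y' / sqrt(1 + (y')^2) ) = 0  ⇒  y' / sqrt(1 + (y')^2) = const.
Hence y' is constant, so y(x) is affine.
Fitting the endpoints (-3, 3) and (4, 3):
    slope m = (3 − 3) / (4 − (-3)) = 0,
    intercept c = 3 − m·(-3) = 3.
Extremal: y(x) = 3.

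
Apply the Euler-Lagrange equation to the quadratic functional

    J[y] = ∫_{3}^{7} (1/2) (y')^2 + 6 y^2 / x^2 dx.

The Lagrangian is L = (1/2) (y')^2 + 6 y^2 / x^2.
Compute ∂L/∂y = 12y/x^2, ∂L/∂y' = y'.
The Euler-Lagrange equation d/dx(∂L/∂y') − ∂L/∂y = 0 reduces to
    y'' − 12/x^2 · y = 0  (x > 0).
Its general solution is
    y(x) = A x^4 + B x^(-3),
with A, B fixed by the endpoint conditions.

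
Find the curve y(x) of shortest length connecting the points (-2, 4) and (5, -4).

Arc-length functional: J[y] = ∫ sqrt(1 + (y')^2) dx.
Lagrangian L = sqrt(1 + (y')^2) has no explicit y dependence, so ∂L/∂y = 0 and the Euler-Lagrange equation gives
    d/dx( y' / sqrt(1 + (y')^2) ) = 0  ⇒  y' / sqrt(1 + (y')^2) = const.
Hence y' is constant, so y(x) is affine.
Fitting the endpoints (-2, 4) and (5, -4):
    slope m = ((-4) − 4) / (5 − (-2)) = -8/7,
    intercept c = 4 − m·(-2) = 12/7.
Extremal: y(x) = (-8/7) x + 12/7.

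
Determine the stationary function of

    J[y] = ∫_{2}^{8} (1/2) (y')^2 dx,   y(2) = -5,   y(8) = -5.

The Lagrangian is L = (1/2) (y')^2.
Compute ∂L/∂y = 0, ∂L/∂y' = y'.
The Euler-Lagrange equation d/dx(∂L/∂y') − ∂L/∂y = 0 reduces to
    y'' = 0.
Its general solution is
    y(x) = A x + B,
with A, B fixed by the endpoint conditions.
Applying the endpoint conditions y(2) = -5 and y(8) = -5: solve A·2 + B = -5 and A·8 + B = -5. Subtracting gives A(8 − 2) = -5 − -5, so A = 0, and B = -5 − A·2 = -5. Therefore
    y(x) = -5.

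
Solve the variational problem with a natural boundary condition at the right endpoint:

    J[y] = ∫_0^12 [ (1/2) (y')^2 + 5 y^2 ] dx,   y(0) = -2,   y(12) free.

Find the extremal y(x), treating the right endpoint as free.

The Lagrangian L = (1/2) (y')^2 + 5 y^2 gives
    ∂L/∂y = 10 y,   ∂L/∂y' = y'.
Euler-Lagrange: y'' − 10 y = 0.
With k = sqrt(10), the general solution is
    y(x) = A cosh(sqrt(10) x) + B sinh(sqrt(10) x).
Fixed left endpoint y(0) = -2 ⇒ A = -2.
The right endpoint x = 12 is free, so the natural (transversality) condition is ∂L/∂y' |_{x=12} = 0, i.e. y'(12) = 0.
Compute y'(x) = A k sinh(k x) + B k cosh(k x), so
    y'(12) = A k sinh(k·12) + B k cosh(k·12) = 0
    ⇒ B = −A tanh(k·12) = 2 tanh(sqrt(10)·12).
Therefore the extremal is
    y(x) = −2 cosh(sqrt(10) x) + 2 tanh(sqrt(10)·12) sinh(sqrt(10) x).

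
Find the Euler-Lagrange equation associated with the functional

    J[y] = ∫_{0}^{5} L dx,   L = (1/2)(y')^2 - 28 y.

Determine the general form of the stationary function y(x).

The Lagrangian is L = (1/2)(y')^2 - 28 y.
∂L/∂y = -28.
∂L/∂y' = y'.
The Euler-Lagrange equation d/dx(∂L/∂y') − ∂L/∂y = 0 becomes:
    y'' + 28 = 0
General solution: y(x) = -14 x^2 + A x + B, where A and B are arbitrary constants fixed by the endpoint conditions.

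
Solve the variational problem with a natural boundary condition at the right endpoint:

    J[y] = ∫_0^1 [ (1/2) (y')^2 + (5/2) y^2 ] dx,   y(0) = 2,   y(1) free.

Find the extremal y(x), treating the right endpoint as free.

The Lagrangian L = (1/2) (y')^2 + (5/2) y^2 gives
    ∂L/∂y = 5 y,   ∂L/∂y' = y'.
Euler-Lagrange: y'' − 5 y = 0.
With k = sqrt(5), the general solution is
    y(x) = A cosh(sqrt(5) x) + B sinh(sqrt(5) x).
Fixed left endpoint y(0) = 2 ⇒ A = 2.
The right endpoint x = 1 is free, so the natural (transversality) condition is ∂L/∂y' |_{x=1} = 0, i.e. y'(1) = 0.
Compute y'(x) = A k sinh(k x) + B k cosh(k x), so
    y'(1) = A k sinh(k·1) + B k cosh(k·1) = 0
    ⇒ B = −A tanh(k·1) = − 2 tanh(sqrt(5)·1).
Therefore the extremal is
    y(x) = 2 cosh(sqrt(5) x) − 2 tanh(sqrt(5)·1) sinh(sqrt(5) x).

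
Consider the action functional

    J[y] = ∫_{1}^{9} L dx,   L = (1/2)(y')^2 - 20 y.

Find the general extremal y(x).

The Lagrangian is L = (1/2)(y')^2 - 20 y.
∂L/∂y = -20.
∂L/∂y' = y'.
The Euler-Lagrange equation d/dx(∂L/∂y') − ∂L/∂y = 0 becomes:
    y'' + 20 = 0
General solution: y(x) = -10 x^2 + A x + B, where A and B are arbitrary constants fixed by the endpoint conditions.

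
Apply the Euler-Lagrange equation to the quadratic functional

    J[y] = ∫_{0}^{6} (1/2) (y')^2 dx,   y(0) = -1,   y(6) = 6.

The Lagrangian is L = (1/2) (y')^2.
Compute ∂L/∂y = 0, ∂L/∂y' = y'.
The Euler-Lagrange equation d/dx(∂L/∂y') − ∂L/∂y = 0 reduces to
    y'' = 0.
Its general solution is
    y(x) = A x + B,
with A, B fixed by the endpoint conditions.
Applying the endpoint conditions y(0) = -1 and y(6) = 6: solve A·0 + B = -1 and A·6 + B = 6. Subtracting gives A(6 − 0) = 6 − -1, so A = 7/6, and B = -1 − A·0 = -1. Therefore
    y(x) = (7/6) x - 1.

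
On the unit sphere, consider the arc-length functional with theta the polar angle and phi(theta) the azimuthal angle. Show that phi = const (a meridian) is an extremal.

On the unit sphere with spherical coordinates (θ, φ), the induced metric is
    ds^2 = dθ^2 + sin^2(θ) dφ^2.
Using θ as the parameter, the arc-length functional becomes
    J[φ] = ∫ sqrt(1 + sin^2(θ) (dφ/dθ)^2) dθ.
So L = sqrt(1 + sin^2(θ) φ'^2). Compute
    ∂L/∂φ = 0  (L has no explicit φ dependence),
    ∂L/∂φ' = sin^2(θ) φ' / sqrt(1 + sin^2(θ) φ'^2).
For the candidate φ(θ) = c (constant), φ' = 0, so ∂L/∂φ' evaluated along the candidate vanishes, and ∂L/∂φ is identically zero. Hence
    d/dθ(∂L/∂φ') − ∂L/∂φ = 0
is satisfied. Therefore meridians φ = const are extremals of arc length — they are geodesics on the sphere.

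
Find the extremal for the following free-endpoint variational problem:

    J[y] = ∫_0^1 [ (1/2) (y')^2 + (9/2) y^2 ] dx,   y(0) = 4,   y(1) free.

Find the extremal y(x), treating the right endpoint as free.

The Lagrangian L = (1/2) (y')^2 + (9/2) y^2 gives
    ∂L/∂y = 9 y,   ∂L/∂y' = y'.
Euler-Lagrange: y'' − 9 y = 0.
With k = 3, the general solution is
    y(x) = A cosh(3 x) + B sinh(3 x).
Fixed left endpoint y(0) = 4 ⇒ A = 4.
The right endpoint x = 1 is free, so the natural (transversality) condition is ∂L/∂y' |_{x=1} = 0, i.e. y'(1) = 0.
Compute y'(x) = A k sinh(k x) + B k cosh(k x), so
    y'(1) = A k sinh(k·1) + B k cosh(k·1) = 0
    ⇒ B = −A tanh(k·1) = − 4 tanh(3·1).
Therefore the extremal is
    y(x) = 4 cosh(3 x) − 4 tanh(3·1) sinh(3 x).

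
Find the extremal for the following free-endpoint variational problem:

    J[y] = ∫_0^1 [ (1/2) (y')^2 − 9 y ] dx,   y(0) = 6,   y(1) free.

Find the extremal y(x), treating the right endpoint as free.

The Lagrangian L = (1/2) (y')^2 − 9 y gives
    ∂L/∂y = −9,   ∂L/∂y' = y'.
Euler-Lagrange: d/dx(y') − (−9) = 0, i.e. y'' + 9 = 0, so
    y(x) = −(9/2) x^2 + C1 x + C2.
Fixed left endpoint y(0) = 6 ⇒ C2 = 6.
The right endpoint x = 1 is free, so the natural (transversality) condition is ∂L/∂y' |_{x=1} = 0, i.e. y'(1) = 0.
Compute y'(x) = −9 x + C1, so y'(1) = −9 + C1 = 0 ⇒ C1 = 9.
Therefore the extremal is
    y(x) = −(9/2) x^2 + 9 x + 6.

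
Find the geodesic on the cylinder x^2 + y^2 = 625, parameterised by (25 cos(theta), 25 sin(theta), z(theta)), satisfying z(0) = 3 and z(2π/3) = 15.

Parameterise the cylinder of radius R = 25 as
    r(θ) = (25 cos θ, 25 sin θ, z(θ)).
The arc-length element is
    ds = sqrt(625 + (dz/dθ)^2) dθ,
so the Lagrangian is L = sqrt(625 + z'^2).
L depends on z' only, not on z or θ, so ∂L/∂z = 0 and
    ∂L/∂z' = z' / sqrt(625 + z'^2).
The Euler-Lagrange equation gives
    d/dθ( z' / sqrt(625 + z'^2) ) = 0,
so z' is constant. Integrating once:
    z(θ) = a θ + b,
a helix on the cylinder (a straight line when the cylinder is unrolled). The constants a, b are determined by the endpoint conditions.
With endpoint conditions z(0) = 3 and z(2π/3) = 15: from z(0) = b we get b = 3, and a·2π/3 + 3 = 15 gives a = 18/π, so
    z(θ) = (18/π) θ + 3.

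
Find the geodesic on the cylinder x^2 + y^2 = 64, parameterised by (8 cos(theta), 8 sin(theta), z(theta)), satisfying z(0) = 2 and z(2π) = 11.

Parameterise the cylinder of radius R = 8 as
    r(θ) = (8 cos θ, 8 sin θ, z(θ)).
The arc-length element is
    ds = sqrt(64 + (dz/dθ)^2) dθ,
so the Lagrangian is L = sqrt(64 + z'^2).
L depends on z' only, not on z or θ, so ∂L/∂z = 0 and
    ∂L/∂z' = z' / sqrt(64 + z'^2).
The Euler-Lagrange equation gives
    d/dθ( z' / sqrt(64 + z'^2) ) = 0,
so z' is constant. Integrating once:
    z(θ) = a θ + b,
a helix on the cylinder (a straight line when the cylinder is unrolled). The constants a, b are determined by the endpoint conditions.
With endpoint conditions z(0) = 2 and z(2π) = 11: from z(0) = b we get b = 2, and a·2π + 2 = 11 gives a = 9/(2π), so
    z(θ) = (9/(2π)) θ + 2.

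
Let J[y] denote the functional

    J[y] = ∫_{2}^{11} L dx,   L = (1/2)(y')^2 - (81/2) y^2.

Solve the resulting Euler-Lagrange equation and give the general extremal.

The Lagrangian is L = (1/2)(y')^2 - (81/2) y^2.
∂L/∂y = -81y.
∂L/∂y' = y'.
The Euler-Lagrange equation d/dx(∂L/∂y') − ∂L/∂y = 0 becomes:
    y'' + 81 y = 0
General solution: y(x) = A sin(9x) + B cos(9x), where A and B are arbitrary constants fixed by the endpoint conditions.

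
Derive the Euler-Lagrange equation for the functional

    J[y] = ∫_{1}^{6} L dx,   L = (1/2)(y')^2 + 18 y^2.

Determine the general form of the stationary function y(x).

The Lagrangian is L = (1/2)(y')^2 + 18 y^2.
∂L/∂y = 36y.
∂L/∂y' = y'.
The Euler-Lagrange equation d/dx(∂L/∂y') − ∂L/∂y = 0 becomes:
    y'' - 36 y = 0
General solution: y(x) = A e^(6x) + B e^(-6x), where A and B are arbitrary constants fixed by the endpoint conditions.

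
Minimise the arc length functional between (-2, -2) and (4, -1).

Arc-length functional: J[y] = ∫ sqrt(1 + (y')^2) dx.
Lagrangian L = sqrt(1 + (y')^2) has no explicit y dependence, so ∂L/∂y = 0 and the Euler-Lagrange equation gives
    d/dx( y' / sqrt(1 + (y')^2) ) = 0  ⇒  y' / sqrt(1 + (y')^2) = const.
Hence y' is constant, so y(x) is affine.
Fitting the endpoints (-2, -2) and (4, -1):
    slope m = ((-1) − (-2)) / (4 − (-2)) = 1/6,
    intercept c = (-2) − m·(-2) = -5/3.
Extremal: y(x) = (1/6) x - 5/3.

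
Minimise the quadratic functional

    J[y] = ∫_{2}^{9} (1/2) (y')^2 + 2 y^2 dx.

The Lagrangian is L = (1/2) (y')^2 + 2 y^2.
Compute ∂L/∂y = 4y, ∂L/∂y' = y'.
The Euler-Lagrange equation d/dx(∂L/∂y') − ∂L/∂y = 0 reduces to
    y'' − 4 y = 0.
Its general solution is
    y(x) = A e^(2x) + B e^(−2x),
with A, B fixed by the endpoint conditions.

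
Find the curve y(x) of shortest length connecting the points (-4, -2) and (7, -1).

Arc-length functional: J[y] = ∫ sqrt(1 + (y')^2) dx.
Lagrangian L = sqrt(1 + (y')^2) has no explicit y dependence, so ∂L/∂y = 0 and the Euler-Lagrange equation gives
    d/dx( y' / sqrt(1 + (y')^2) ) = 0  ⇒  y' / sqrt(1 + (y')^2) = const.
Hence y' is constant, so y(x) is affine.
Fitting the endpoints (-4, -2) and (7, -1):
    slope m = ((-1) − (-2)) / (7 − (-4)) = 1/11,
    intercept c = (-2) − m·(-4) = -18/11.
Extremal: y(x) = (1/11) x - 18/11.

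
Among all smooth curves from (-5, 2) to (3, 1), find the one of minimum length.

Arc-length functional: J[y] = ∫ sqrt(1 + (y')^2) dx.
Lagrangian L = sqrt(1 + (y')^2) has no explicit y dependence, so ∂L/∂y = 0 and the Euler-Lagrange equation gives
    d/dx( y' / sqrt(1 + (y')^2) ) = 0  ⇒  y' / sqrt(1 + (y')^2) = const.
Hence y' is constant, so y(x) is affine.
Fitting the endpoints (-5, 2) and (3, 1):
    slope m = (1 − 2) / (3 − (-5)) = -1/8,
    intercept c = 2 − m·(-5) = 11/8.
Extremal: y(x) = (-1/8) x + 11/8.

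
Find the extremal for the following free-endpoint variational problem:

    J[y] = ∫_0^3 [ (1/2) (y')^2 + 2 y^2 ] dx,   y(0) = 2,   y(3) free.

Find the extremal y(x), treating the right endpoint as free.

The Lagrangian L = (1/2) (y')^2 + 2 y^2 gives
    ∂L/∂y = 4 y,   ∂L/∂y' = y'.
Euler-Lagrange: y'' − 4 y = 0.
With k = 2, the general solution is
    y(x) = A cosh(2 x) + B sinh(2 x).
Fixed left endpoint y(0) = 2 ⇒ A = 2.
The right endpoint x = 3 is free, so the natural (transversality) condition is ∂L/∂y' |_{x=3} = 0, i.e. y'(3) = 0.
Compute y'(x) = A k sinh(k x) + B k cosh(k x), so
    y'(3) = A k sinh(k·3) + B k cosh(k·3) = 0
    ⇒ B = −A tanh(k·3) = − 2 tanh(2·3).
Therefore the extremal is
    y(x) = 2 cosh(2 x) − 2 tanh(2·3) sinh(2 x).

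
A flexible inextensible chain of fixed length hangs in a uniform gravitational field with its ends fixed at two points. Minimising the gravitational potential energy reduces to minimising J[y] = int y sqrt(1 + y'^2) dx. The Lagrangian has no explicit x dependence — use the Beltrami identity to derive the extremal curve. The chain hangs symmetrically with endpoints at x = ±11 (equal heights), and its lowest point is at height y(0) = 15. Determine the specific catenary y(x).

The Lagrangian L(y, y') = y sqrt(1 + y'^2) has no explicit x dependence, so the Beltrami identity applies:
    L − y' ∂L/∂y' = C.
Compute ∂L/∂y' = y · y' / sqrt(1 + y'^2). Then
    L − y' ∂L/∂y'
    = y sqrt(1 + y'^2) − y · y'^2 / sqrt(1 + y'^2)
    = y (1 + y'^2 − y'^2) / sqrt(1 + y'^2)
    = y / sqrt(1 + y'^2) = C.
Squaring gives y^2 = C^2 (1 + y'^2), i.e.
    y'^2 = y^2 / C^2 − 1.
Separating variables,
    dy / sqrt(y^2 − C^2) = dx / C,
and integrating gives arccosh(y / C) = (x − a)/C, so
    y(x) = C cosh((x − a)/C),
the catenary. The constants C and a are fixed by the two endpoint conditions (and, for the hanging-chain problem, the length constraint selects C).
Now fit the given data. The endpoints x = ±11 are symmetric at equal height, so the catenary is even about its minimum: a = 0 and y(x) = C cosh(x/C). The lowest point is y(0) = C cosh(0) = C, and we are told y(0) = 15, so C = 15. Therefore
    y(x) = 15 cosh(x/15),
and at the endpoints
    y(±11) = 15 cosh(11/15).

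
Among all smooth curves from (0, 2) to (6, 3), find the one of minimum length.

Arc-length functional: J[y] = ∫ sqrt(1 + (y')^2) dx.
Lagrangian L = sqrt(1 + (y')^2) has no explicit y dependence, so ∂L/∂y = 0 and the Euler-Lagrange equation gives
    d/dx( y' / sqrt(1 + (y')^2) ) = 0  ⇒  y' / sqrt(1 + (y')^2) = const.
Hence y' is constant, so y(x) is affine.
Fitting the endpoints (0, 2) and (6, 3):
    slope m = (3 − 2) / (6 − 0) = 1/6,
    intercept c = 2 − m·0 = 2.
Extremal: y(x) = (1/6) x + 2.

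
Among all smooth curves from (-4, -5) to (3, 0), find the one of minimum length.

Arc-length functional: J[y] = ∫ sqrt(1 + (y')^2) dx.
Lagrangian L = sqrt(1 + (y')^2) has no explicit y dependence, so ∂L/∂y = 0 and the Euler-Lagrange equation gives
    d/dx( y' / sqrt(1 + (y')^2) ) = 0  ⇒  y' / sqrt(1 + (y')^2) = const.
Hence y' is constant, so y(x) is affine.
Fitting the endpoints (-4, -5) and (3, 0):
    slope m = (0 − (-5)) / (3 − (-4)) = 5/7,
    intercept c = (-5) − m·(-4) = -15/7.
Extremal: y(x) = (5/7) x - 15/7.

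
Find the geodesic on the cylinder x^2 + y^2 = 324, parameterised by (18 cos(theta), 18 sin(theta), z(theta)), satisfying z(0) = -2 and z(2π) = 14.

Parameterise the cylinder of radius R = 18 as
    r(θ) = (18 cos θ, 18 sin θ, z(θ)).
The arc-length element is
    ds = sqrt(324 + (dz/dθ)^2) dθ,
so the Lagrangian is L = sqrt(324 + z'^2).
L depends on z' only, not on z or θ, so ∂L/∂z = 0 and
    ∂L/∂z' = z' / sqrt(324 + z'^2).
The Euler-Lagrange equation gives
    d/dθ( z' / sqrt(324 + z'^2) ) = 0,
so z' is constant. Integrating once:
    z(θ) = a θ + b,
a helix on the cylinder (a straight line when the cylinder is unrolled). The constants a, b are determined by the endpoint conditions.
With endpoint conditions z(0) = -2 and z(2π) = 14: from z(0) = b we get b = -2, and a·2π + -2 = 14 gives a = 8/π, so
    z(θ) = (8/π) θ − 2.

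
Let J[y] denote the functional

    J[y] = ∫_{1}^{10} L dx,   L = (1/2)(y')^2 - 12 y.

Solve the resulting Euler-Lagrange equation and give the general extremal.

The Lagrangian is L = (1/2)(y')^2 - 12 y.
∂L/∂y = -12.
∂L/∂y' = y'.
The Euler-Lagrange equation d/dx(∂L/∂y') − ∂L/∂y = 0 becomes:
    y'' + 12 = 0
General solution: y(x) = -6 x^2 + A x + B, where A and B are arbitrary constants fixed by the endpoint conditions.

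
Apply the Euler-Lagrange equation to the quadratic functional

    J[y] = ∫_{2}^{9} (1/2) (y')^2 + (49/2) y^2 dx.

The Lagrangian is L = (1/2) (y')^2 + (49/2) y^2.
Compute ∂L/∂y = 49y, ∂L/∂y' = y'.
The Euler-Lagrange equation d/dx(∂L/∂y') − ∂L/∂y = 0 reduces to
    y'' − 49 y = 0.
Its general solution is
    y(x) = A e^(7x) + B e^(−7x),
with A, B fixed by the endpoint conditions.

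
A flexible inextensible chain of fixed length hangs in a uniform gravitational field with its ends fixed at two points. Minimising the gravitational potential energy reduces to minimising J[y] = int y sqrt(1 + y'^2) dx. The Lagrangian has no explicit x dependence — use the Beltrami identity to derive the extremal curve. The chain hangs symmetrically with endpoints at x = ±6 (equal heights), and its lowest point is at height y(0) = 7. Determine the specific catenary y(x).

The Lagrangian L(y, y') = y sqrt(1 + y'^2) has no explicit x dependence, so the Beltrami identity applies:
    L − y' ∂L/∂y' = C.
Compute ∂L/∂y' = y · y' / sqrt(1 + y'^2). Then
    L − y' ∂L/∂y'
    = y sqrt(1 + y'^2) − y · y'^2 / sqrt(1 + y'^2)
    = y (1 + y'^2 − y'^2) / sqrt(1 + y'^2)
    = y / sqrt(1 + y'^2) = C.
Squaring gives y^2 = C^2 (1 + y'^2), i.e.
    y'^2 = y^2 / C^2 − 1.
Separating variables,
    dy / sqrt(y^2 − C^2) = dx / C,
and integrating gives arccosh(y / C) = (x − a)/C, so
    y(x) = C cosh((x − a)/C),
the catenary. The constants C and a are fixed by the two endpoint conditions (and, for the hanging-chain problem, the length constraint selects C).
Now fit the given data. The endpoints x = ±6 are symmetric at equal height, so the catenary is even about its minimum: a = 0 and y(x) = C cosh(x/C). The lowest point is y(0) = C cosh(0) = C, and we are told y(0) = 7, so C = 7. Therefore
    y(x) = 7 cosh(x/7),
and at the endpoints
    y(±6) = 7 cosh(6/7).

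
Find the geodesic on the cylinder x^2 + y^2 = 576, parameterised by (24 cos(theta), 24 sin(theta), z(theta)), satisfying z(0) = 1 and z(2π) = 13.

Parameterise the cylinder of radius R = 24 as
    r(θ) = (24 cos θ, 24 sin θ, z(θ)).
The arc-length element is
    ds = sqrt(576 + (dz/dθ)^2) dθ,
so the Lagrangian is L = sqrt(576 + z'^2).
L depends on z' only, not on z or θ, so ∂L/∂z = 0 and
    ∂L/∂z' = z' / sqrt(576 + z'^2).
The Euler-Lagrange equation gives
    d/dθ( z' / sqrt(576 + z'^2) ) = 0,
so z' is constant. Integrating once:
    z(θ) = a θ + b,
a helix on the cylinder (a straight line when the cylinder is unrolled). The constants a, b are determined by the endpoint conditions.
With endpoint conditions z(0) = 1 and z(2π) = 13: from z(0) = b we get b = 1, and a·2π + 1 = 13 gives a = 6/π, so
    z(θ) = (6/π) θ + 1.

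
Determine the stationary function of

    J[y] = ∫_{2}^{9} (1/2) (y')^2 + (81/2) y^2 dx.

The Lagrangian is L = (1/2) (y')^2 + (81/2) y^2.
Compute ∂L/∂y = 81y, ∂L/∂y' = y'.
The Euler-Lagrange equation d/dx(∂L/∂y') − ∂L/∂y = 0 reduces to
    y'' − 81 y = 0.
Its general solution is
    y(x) = A e^(9x) + B e^(−9x),
with A, B fixed by the endpoint conditions.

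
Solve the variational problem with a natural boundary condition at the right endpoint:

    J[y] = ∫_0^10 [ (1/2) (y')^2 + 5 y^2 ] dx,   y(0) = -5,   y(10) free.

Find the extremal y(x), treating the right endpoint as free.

The Lagrangian L = (1/2) (y')^2 + 5 y^2 gives
    ∂L/∂y = 10 y,   ∂L/∂y' = y'.
Euler-Lagrange: y'' − 10 y = 0.
With k = sqrt(10), the general solution is
    y(x) = A cosh(sqrt(10) x) + B sinh(sqrt(10) x).
Fixed left endpoint y(0) = -5 ⇒ A = -5.
The right endpoint x = 10 is free, so the natural (transversality) condition is ∂L/∂y' |_{x=10} = 0, i.e. y'(10) = 0.
Compute y'(x) = A k sinh(k x) + B k cosh(k x), so
    y'(10) = A k sinh(k·10) + B k cosh(k·10) = 0
    ⇒ B = −A tanh(k·10) = 5 tanh(sqrt(10)·10).
Therefore the extremal is
    y(x) = −5 cosh(sqrt(10) x) + 5 tanh(sqrt(10)·10) sinh(sqrt(10) x).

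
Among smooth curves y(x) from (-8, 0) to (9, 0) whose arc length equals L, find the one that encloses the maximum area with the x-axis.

Set up the augmented Lagrangian using a multiplier λ for the length constraint:
    F(y, y') = y − λ sqrt(1 + y'^2).
F has no explicit x dependence, so the Beltrami identity yields a first integral
    F − y' ∂F/∂y' = C.
Compute ∂F/∂y' = −λ y' / sqrt(1 + y'^2). Then
    y − λ sqrt(1 + y'^2) + λ y'^2 / sqrt(1 + y'^2) = C
    ⇒  y − λ / sqrt(1 + y'^2) = C.
Solving for y' and integrating gives
    (x − a)^2 + (y − b)^2 = λ^2,
a circular arc of radius λ. The constants a, b are determined by the endpoint conditions y(-8) = y(9) = 0, and λ is fixed implicitly by the length constraint
    ∫_{-8}^{9} sqrt(1 + y'^2) dx = L.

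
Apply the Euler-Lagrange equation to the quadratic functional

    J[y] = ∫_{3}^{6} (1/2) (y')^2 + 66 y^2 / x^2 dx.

The Lagrangian is L = (1/2) (y')^2 + 66 y^2 / x^2.
Compute ∂L/∂y = 132y/x^2, ∂L/∂y' = y'.
The Euler-Lagrange equation d/dx(∂L/∂y') − ∂L/∂y = 0 reduces to
    y'' − 132/x^2 · y = 0  (x > 0).
Its general solution is
    y(x) = A x^12 + B x^(-11),
with A, B fixed by the endpoint conditions.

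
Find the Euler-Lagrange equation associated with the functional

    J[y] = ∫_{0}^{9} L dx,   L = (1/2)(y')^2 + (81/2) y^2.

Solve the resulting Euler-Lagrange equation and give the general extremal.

The Lagrangian is L = (1/2)(y')^2 + (81/2) y^2.
∂L/∂y = 81y.
∂L/∂y' = y'.
The Euler-Lagrange equation d/dx(∂L/∂y') − ∂L/∂y = 0 becomes:
    y'' - 81 y = 0
General solution: y(x) = A e^(9x) + B e^(-9x), where A and B are arbitrary constants fixed by the endpoint conditions.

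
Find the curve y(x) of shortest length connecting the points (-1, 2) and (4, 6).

Arc-length functional: J[y] = ∫ sqrt(1 + (y')^2) dx.
Lagrangian L = sqrt(1 + (y')^2) has no explicit y dependence, so ∂L/∂y = 0 and the Euler-Lagrange equation gives
    d/dx( y' / sqrt(1 + (y')^2) ) = 0  ⇒  y' / sqrt(1 + (y')^2) = const.
Hence y' is constant, so y(x) is affine.
Fitting the endpoints (-1, 2) and (4, 6):
    slope m = (6 − 2) / (4 − (-1)) = 4/5,
    intercept c = 2 − m·(-1) = 14/5.
Extremal: y(x) = (4/5) x + 14/5.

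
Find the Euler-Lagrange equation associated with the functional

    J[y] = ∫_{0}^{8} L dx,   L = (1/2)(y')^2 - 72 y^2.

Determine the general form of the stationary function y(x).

The Lagrangian is L = (1/2)(y')^2 - 72 y^2.
∂L/∂y = -144y.
∂L/∂y' = y'.
The Euler-Lagrange equation d/dx(∂L/∂y') − ∂L/∂y = 0 becomes:
    y'' + 144 y = 0
General solution: y(x) = A sin(12x) + B cos(12x), where A and B are arbitrary constants fixed by the endpoint conditions.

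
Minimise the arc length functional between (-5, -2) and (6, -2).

Arc-length functional: J[y] = ∫ sqrt(1 + (y')^2) dx.
Lagrangian L = sqrt(1 + (y')^2) has no explicit y dependence, so ∂L/∂y = 0 and the Euler-Lagrange equation gives
    d/dx( y' / sqrt(1 + (y')^2) ) = 0  ⇒  y' / sqrt(1 + (y')^2) = const.
Hence y' is constant, so y(x) is affine.
Fitting the endpoints (-5, -2) and (6, -2):
    slope m = ((-2) − (-2)) / (6 − (-5)) = 0,
    intercept c = (-2) − m·(-5) = -2.
Extremal: y(x) = -2.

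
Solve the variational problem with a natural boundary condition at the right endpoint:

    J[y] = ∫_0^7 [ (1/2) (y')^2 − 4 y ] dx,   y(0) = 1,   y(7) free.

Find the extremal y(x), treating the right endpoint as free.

The Lagrangian L = (1/2) (y')^2 − 4 y gives
    ∂L/∂y = −4,   ∂L/∂y' = y'.
Euler-Lagrange: d/dx(y') − (−4) = 0, i.e. y'' + 4 = 0, so
    y(x) = −(4/2) x^2 + C1 x + C2.
Fixed left endpoint y(0) = 1 ⇒ C2 = 1.
The right endpoint x = 7 is free, so the natural (transversality) condition is ∂L/∂y' |_{x=7} = 0, i.e. y'(7) = 0.
Compute y'(x) = −4 x + C1, so y'(7) = −28 + C1 = 0 ⇒ C1 = 28.
Therefore the extremal is
    y(x) = −2 x^2 + 28 x + 1.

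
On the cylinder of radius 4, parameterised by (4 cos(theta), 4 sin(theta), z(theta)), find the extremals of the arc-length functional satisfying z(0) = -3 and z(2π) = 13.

Parameterise the cylinder of radius R = 4 as
    r(θ) = (4 cos θ, 4 sin θ, z(θ)).
The arc-length element is
    ds = sqrt(16 + (dz/dθ)^2) dθ,
so the Lagrangian is L = sqrt(16 + z'^2).
L depends on z' only, not on z or θ, so ∂L/∂z = 0 and
    ∂L/∂z' = z' / sqrt(16 + z'^2).
The Euler-Lagrange equation gives
    d/dθ( z' / sqrt(16 + z'^2) ) = 0,
so z' is constant. Integrating once:
    z(θ) = a θ + b,
a helix on the cylinder (a straight line when the cylinder is unrolled). The constants a, b are determined by the endpoint conditions.
With endpoint conditions z(0) = -3 and z(2π) = 13: from z(0) = b we get b = -3, and a·2π + -3 = 13 gives a = 8/π, so
    z(θ) = (8/π) θ − 3.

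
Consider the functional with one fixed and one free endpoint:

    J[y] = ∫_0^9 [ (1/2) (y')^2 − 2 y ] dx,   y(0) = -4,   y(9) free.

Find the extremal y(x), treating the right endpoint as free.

The Lagrangian L = (1/2) (y')^2 − 2 y gives
    ∂L/∂y = −2,   ∂L/∂y' = y'.
Euler-Lagrange: d/dx(y') − (−2) = 0, i.e. y'' + 2 = 0, so
    y(x) = −(2/2) x^2 + C1 x + C2.
Fixed left endpoint y(0) = -4 ⇒ C2 = -4.
The right endpoint x = 9 is free, so the natural (transversality) condition is ∂L/∂y' |_{x=9} = 0, i.e. y'(9) = 0.
Compute y'(x) = −2 x + C1, so y'(9) = −18 + C1 = 0 ⇒ C1 = 18.
Therefore the extremal is
    y(x) = −x^2 + 18 x − 4.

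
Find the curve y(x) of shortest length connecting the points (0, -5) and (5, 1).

Arc-length functional: J[y] = ∫ sqrt(1 + (y')^2) dx.
Lagrangian L = sqrt(1 + (y')^2) has no explicit y dependence, so ∂L/∂y = 0 and the Euler-Lagrange equation gives
    d/dx( y' / sqrt(1 + (y')^2) ) = 0  ⇒  y' / sqrt(1 + (y')^2) = const.
Hence y' is constant, so y(x) is affine.
Fitting the endpoints (0, -5) and (5, 1):
    slope m = (1 − (-5)) / (5 − 0) = 6/5,
    intercept c = (-5) − m·0 = -5.
Extremal: y(x) = (6/5) x - 5.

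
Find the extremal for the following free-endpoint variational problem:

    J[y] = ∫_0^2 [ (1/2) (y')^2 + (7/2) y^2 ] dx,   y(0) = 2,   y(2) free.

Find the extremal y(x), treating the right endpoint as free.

The Lagrangian L = (1/2) (y')^2 + (7/2) y^2 gives
    ∂L/∂y = 7 y,   ∂L/∂y' = y'.
Euler-Lagrange: y'' − 7 y = 0.
With k = sqrt(7), the general solution is
    y(x) = A cosh(sqrt(7) x) + B sinh(sqrt(7) x).
Fixed left endpoint y(0) = 2 ⇒ A = 2.
The right endpoint x = 2 is free, so the natural (transversality) condition is ∂L/∂y' |_{x=2} = 0, i.e. y'(2) = 0.
Compute y'(x) = A k sinh(k x) + B k cosh(k x), so
    y'(2) = A k sinh(k·2) + B k cosh(k·2) = 0
    ⇒ B = −A tanh(k·2) = − 2 tanh(sqrt(7)·2).
Therefore the extremal is
    y(x) = 2 cosh(sqrt(7) x) − 2 tanh(sqrt(7)·2) sinh(sqrt(7) x).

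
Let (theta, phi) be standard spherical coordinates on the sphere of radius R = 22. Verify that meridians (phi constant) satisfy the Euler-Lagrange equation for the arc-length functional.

On the sphere of radius R = 22 with spherical coordinates (θ, φ), the induced metric is
    ds^2 = 484(dθ^2 + sin^2(θ) dφ^2).
Using θ as the parameter, the arc-length functional becomes
    J[φ] = ∫ 22 sqrt(1 + sin^2(θ) (dφ/dθ)^2) dθ.
So L = 22 sqrt(1 + sin^2(θ) φ'^2). Compute
    ∂L/∂φ = 0  (L has no explicit φ dependence),
    ∂L/∂φ' = 22 sin^2(θ) φ' / sqrt(1 + sin^2(θ) φ'^2).
For the candidate φ(θ) = c (constant), φ' = 0, so ∂L/∂φ' evaluated along the candidate vanishes, and ∂L/∂φ is identically zero. Hence
    d/dθ(∂L/∂φ') − ∂L/∂φ = 0
is satisfied. Therefore meridians φ = const are extremals of arc length — they are geodesics on the sphere.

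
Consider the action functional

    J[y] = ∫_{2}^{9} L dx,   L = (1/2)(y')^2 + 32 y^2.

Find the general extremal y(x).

The Lagrangian is L = (1/2)(y')^2 + 32 y^2.
∂L/∂y = 64y.
∂L/∂y' = y'.
The Euler-Lagrange equation d/dx(∂L/∂y') − ∂L/∂y = 0 becomes:
    y'' - 64 y = 0
General solution: y(x) = A e^(8x) + B e^(-8x), where A and B are arbitrary constants fixed by the endpoint conditions.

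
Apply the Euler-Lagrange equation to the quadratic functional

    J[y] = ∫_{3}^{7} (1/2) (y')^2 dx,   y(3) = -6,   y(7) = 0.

The Lagrangian is L = (1/2) (y')^2.
Compute ∂L/∂y = 0, ∂L/∂y' = y'.
The Euler-Lagrange equation d/dx(∂L/∂y') − ∂L/∂y = 0 reduces to
    y'' = 0.
Its general solution is
    y(x) = A x + B,
with A, B fixed by the endpoint conditions.
Applying the endpoint conditions y(3) = -6 and y(7) = 0: solve A·3 + B = -6 and A·7 + B = 0. Subtracting gives A(7 − 3) = 0 − -6, so A = 3/2, and B = -6 − A·3 = -21/2. Therefore
    y(x) = (3/2) x - 21/2.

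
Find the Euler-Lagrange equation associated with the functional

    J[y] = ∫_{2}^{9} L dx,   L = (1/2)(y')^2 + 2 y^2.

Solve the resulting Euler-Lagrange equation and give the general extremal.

The Lagrangian is L = (1/2)(y')^2 + 2 y^2.
∂L/∂y = 4y.
∂L/∂y' = y'.
The Euler-Lagrange equation d/dx(∂L/∂y') − ∂L/∂y = 0 becomes:
    y'' - 4 y = 0
General solution: y(x) = A e^(2x) + B e^(-2x), where A and B are arbitrary constants fixed by the endpoint conditions.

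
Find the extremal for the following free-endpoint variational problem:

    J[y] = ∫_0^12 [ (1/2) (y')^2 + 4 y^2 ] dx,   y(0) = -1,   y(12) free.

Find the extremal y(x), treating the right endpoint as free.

The Lagrangian L = (1/2) (y')^2 + 4 y^2 gives
    ∂L/∂y = 8 y,   ∂L/∂y' = y'.
Euler-Lagrange: y'' − 8 y = 0.
With k = sqrt(8), the general solution is
    y(x) = A cosh(sqrt(8) x) + B sinh(sqrt(8) x).
Fixed left endpoint y(0) = -1 ⇒ A = -1.
The right endpoint x = 12 is free, so the natural (transversality) condition is ∂L/∂y' |_{x=12} = 0, i.e. y'(12) = 0.
Compute y'(x) = A k sinh(k x) + B k cosh(k x), so
    y'(12) = A k sinh(k·12) + B k cosh(k·12) = 0
    ⇒ B = −A tanh(k·12) = tanh(sqrt(8)·12).
Therefore the extremal is
    y(x) = −cosh(sqrt(8) x) + tanh(sqrt(8)·12) sinh(sqrt(8) x).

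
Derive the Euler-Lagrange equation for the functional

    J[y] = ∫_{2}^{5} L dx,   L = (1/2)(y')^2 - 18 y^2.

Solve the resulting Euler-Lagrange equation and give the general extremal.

The Lagrangian is L = (1/2)(y')^2 - 18 y^2.
∂L/∂y = -36y.
∂L/∂y' = y'.
The Euler-Lagrange equation d/dx(∂L/∂y') − ∂L/∂y = 0 becomes:
    y'' + 36 y = 0
General solution: y(x) = A sin(6x) + B cos(6x), where A and B are arbitrary constants fixed by the endpoint conditions.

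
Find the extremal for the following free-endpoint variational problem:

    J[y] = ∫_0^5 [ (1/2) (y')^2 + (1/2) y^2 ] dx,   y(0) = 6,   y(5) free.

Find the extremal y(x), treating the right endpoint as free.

The Lagrangian L = (1/2) (y')^2 + (1/2) y^2 gives
    ∂L/∂y = 1 y,   ∂L/∂y' = y'.
Euler-Lagrange: y'' − y = 0.
With k = 1, the general solution is
    y(x) = A cosh(x) + B sinh(x).
Fixed left endpoint y(0) = 6 ⇒ A = 6.
The right endpoint x = 5 is free, so the natural (transversality) condition is ∂L/∂y' |_{x=5} = 0, i.e. y'(5) = 0.
Compute y'(x) = A k sinh(k x) + B k cosh(k x), so
    y'(5) = A k sinh(k·5) + B k cosh(k·5) = 0
    ⇒ B = −A tanh(k·5) = − 6 tanh(1·5).
Therefore the extremal is
    y(x) = 6 cosh(1 x) − 6 tanh(1·5) sinh(1 x).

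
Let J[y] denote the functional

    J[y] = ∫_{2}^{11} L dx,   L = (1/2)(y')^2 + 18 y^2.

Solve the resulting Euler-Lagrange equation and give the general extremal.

The Lagrangian is L = (1/2)(y')^2 + 18 y^2.
∂L/∂y = 36y.
∂L/∂y' = y'.
The Euler-Lagrange equation d/dx(∂L/∂y') − ∂L/∂y = 0 becomes:
    y'' - 36 y = 0
General solution: y(x) = A e^(6x) + B e^(-6x), where A and B are arbitrary constants fixed by the endpoint conditions.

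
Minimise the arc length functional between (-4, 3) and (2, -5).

Arc-length functional: J[y] = ∫ sqrt(1 + (y')^2) dx.
Lagrangian L = sqrt(1 + (y')^2) has no explicit y dependence, so ∂L/∂y = 0 and the Euler-Lagrange equation gives
    d/dx( y' / sqrt(1 + (y')^2) ) = 0  ⇒  y' / sqrt(1 + (y')^2) = const.
Hence y' is constant, so y(x) is affine.
Fitting the endpoints (-4, 3) and (2, -5):
    slope m = ((-5) − 3) / (2 − (-4)) = -4/3,
    intercept c = 3 − m·(-4) = -7/3.
Extremal: y(x) = (-4/3) x - 7/3.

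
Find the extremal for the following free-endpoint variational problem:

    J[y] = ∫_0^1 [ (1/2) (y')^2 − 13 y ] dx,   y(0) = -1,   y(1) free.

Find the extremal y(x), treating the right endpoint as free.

The Lagrangian L = (1/2) (y')^2 − 13 y gives
    ∂L/∂y = −13,   ∂L/∂y' = y'.
Euler-Lagrange: d/dx(y') − (−13) = 0, i.e. y'' + 13 = 0, so
    y(x) = −(13/2) x^2 + C1 x + C2.
Fixed left endpoint y(0) = -1 ⇒ C2 = -1.
The right endpoint x = 1 is free, so the natural (transversality) condition is ∂L/∂y' |_{x=1} = 0, i.e. y'(1) = 0.
Compute y'(x) = −13 x + C1, so y'(1) = −13 + C1 = 0 ⇒ C1 = 13.
Therefore the extremal is
    y(x) = −(13/2) x^2 + 13 x − 1.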